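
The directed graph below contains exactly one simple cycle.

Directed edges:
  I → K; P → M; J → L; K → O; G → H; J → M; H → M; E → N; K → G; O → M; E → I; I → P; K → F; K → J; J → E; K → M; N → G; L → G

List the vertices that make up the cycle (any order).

DFS with gray/black marking from K:
K gray
  J gray
    M gray
    M black
    E gray
      N gray
        G gray
          H gray
            H→M: M black — skip
          H black
        G black
      N black
      I gray
        P gray
          P→M: M black — skip
        P black
        I→K: K is gray → back edge
Back edge closes the cycle K → J → E → I → K; its vertices are {E, I, J, K}.

E, I, J, K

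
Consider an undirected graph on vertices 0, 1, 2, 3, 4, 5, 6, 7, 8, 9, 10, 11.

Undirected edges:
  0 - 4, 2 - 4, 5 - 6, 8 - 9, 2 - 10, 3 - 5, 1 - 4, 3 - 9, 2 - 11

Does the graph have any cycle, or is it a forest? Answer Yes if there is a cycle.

No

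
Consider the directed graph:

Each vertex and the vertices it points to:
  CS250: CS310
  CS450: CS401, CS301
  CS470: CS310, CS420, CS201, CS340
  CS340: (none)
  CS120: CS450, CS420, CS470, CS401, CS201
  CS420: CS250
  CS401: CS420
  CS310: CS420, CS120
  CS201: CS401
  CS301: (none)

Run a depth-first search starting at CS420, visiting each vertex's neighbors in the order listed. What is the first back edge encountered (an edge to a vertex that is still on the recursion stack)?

CS310→CS420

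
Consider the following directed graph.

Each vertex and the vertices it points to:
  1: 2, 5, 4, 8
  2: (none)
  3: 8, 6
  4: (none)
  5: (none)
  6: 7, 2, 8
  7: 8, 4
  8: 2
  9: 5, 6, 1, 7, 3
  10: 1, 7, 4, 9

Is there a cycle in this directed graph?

No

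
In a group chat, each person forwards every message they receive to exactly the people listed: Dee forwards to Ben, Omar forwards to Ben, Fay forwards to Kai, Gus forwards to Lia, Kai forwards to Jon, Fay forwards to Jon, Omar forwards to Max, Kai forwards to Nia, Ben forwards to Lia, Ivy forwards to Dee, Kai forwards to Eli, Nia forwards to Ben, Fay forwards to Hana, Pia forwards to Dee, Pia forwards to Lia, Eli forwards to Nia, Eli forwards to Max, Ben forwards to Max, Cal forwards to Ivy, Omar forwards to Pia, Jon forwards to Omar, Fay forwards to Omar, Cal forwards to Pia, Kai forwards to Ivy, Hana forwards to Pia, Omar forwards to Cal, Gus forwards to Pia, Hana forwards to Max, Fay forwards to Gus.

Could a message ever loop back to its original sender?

DFS with white/gray/black marking, starting from Fay:
Fay gray
  Kai gray
    Nia gray
      Ben gray
        Lia gray
        Lia black
        Max gray
        Max black
      Ben black
    Nia black
    Eli gray
      Eli→Max: Max black — skip
      Eli→Nia: Nia black — skip
    Eli black
    Jon gray
      Omar gray
        Cal gray
          Pia gray
            Dee gray
              Dee→Ben: Ben black — skip
            Dee black
            Pia→Lia: Lia black — skip
          Pia black
          Ivy gray
            Ivy→Dee: Dee black — skip
          Ivy black
        Cal black
        Omar→Pia: Pia black — skip
        Omar→Ben: Ben black — skip
        Omar→Max: Max black — skip
      Omar black
    Jon black
    Kai→Ivy: Ivy black — skip
  Kai black
  Fay→Jon: Jon black — skip
  Hana gray
    Hana→Max: Max black — skip
    Hana→Pia: Pia black — skip
  Hana black
  Gus gray
    Gus→Lia: Lia black — skip
    Gus→Pia: Pia black — skip
  Gus black
  Fay→Omar: Omar black — skip
Fay black
Every edge goes to a white or black vertex — no back edge, so the graph is acyclic.

No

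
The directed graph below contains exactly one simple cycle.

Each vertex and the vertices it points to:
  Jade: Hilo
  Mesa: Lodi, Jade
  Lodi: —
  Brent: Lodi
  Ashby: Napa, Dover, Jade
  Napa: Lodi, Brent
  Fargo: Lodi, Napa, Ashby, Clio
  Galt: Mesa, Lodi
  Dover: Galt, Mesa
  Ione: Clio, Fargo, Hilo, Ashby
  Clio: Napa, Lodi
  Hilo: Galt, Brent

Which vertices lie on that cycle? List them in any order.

Galt, Hilo, Jade, Mesa

DFS with gray/black marking from Jade:
Jade gray
  Hilo gray
    Galt gray
      Mesa gray
        Lodi gray
        Lodi black
        Mesa→Jade: Jade is gray → back edge
Back edge closes the cycle Jade → Hilo → Galt → Mesa → Jade; its vertices are {Galt, Hilo, Jade, Mesa}.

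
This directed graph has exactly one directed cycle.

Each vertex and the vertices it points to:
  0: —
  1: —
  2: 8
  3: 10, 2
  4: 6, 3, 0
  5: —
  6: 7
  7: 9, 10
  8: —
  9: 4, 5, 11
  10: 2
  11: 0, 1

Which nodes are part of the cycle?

4, 6, 7, 9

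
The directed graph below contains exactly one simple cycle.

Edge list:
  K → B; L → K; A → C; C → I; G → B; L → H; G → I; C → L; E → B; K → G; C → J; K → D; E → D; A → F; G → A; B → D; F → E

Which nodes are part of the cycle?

A, C, G, K, L

DFS with gray/black marking from A:
A gray
  F gray
    E gray
      D gray
      D black
      B gray
        B→D: D black — skip
      B black
    E black
  F black
  C gray
    J gray
    J black
    L gray
      H gray
      H black
      K gray
        K→B: B black — skip
        K→D: D black — skip
        G gray
          G→B: B black — skip
          I gray
          I black
          G→A: A is gray → back edge
Back edge closes the cycle A → C → L → K → G → A; its vertices are {A, C, G, K, L}.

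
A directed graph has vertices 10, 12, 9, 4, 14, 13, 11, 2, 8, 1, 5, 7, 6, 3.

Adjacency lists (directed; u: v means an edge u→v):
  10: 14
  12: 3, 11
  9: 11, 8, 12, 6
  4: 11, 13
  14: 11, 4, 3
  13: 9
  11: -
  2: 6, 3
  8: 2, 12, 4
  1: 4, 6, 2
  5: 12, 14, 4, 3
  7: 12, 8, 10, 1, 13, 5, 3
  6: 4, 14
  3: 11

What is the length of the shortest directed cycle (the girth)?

For each vertex v, BFS finds the shortest path from v back to v.
The shortest such closed walk is 13 → 9 → 8 → 4 → 13, length 4.

4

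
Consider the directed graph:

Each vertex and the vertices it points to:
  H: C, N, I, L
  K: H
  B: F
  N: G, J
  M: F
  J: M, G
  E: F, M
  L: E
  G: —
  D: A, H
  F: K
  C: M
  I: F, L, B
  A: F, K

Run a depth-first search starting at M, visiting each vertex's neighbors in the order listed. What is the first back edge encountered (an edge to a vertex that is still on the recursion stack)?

DFS from M (visiting each vertex's neighbors in the order listed); mark gray on enter, black on exit:
M gray
  F gray
    K gray
      H gray
        C gray
          C→M: M is gray → back edge
First back edge: C → M.

C->M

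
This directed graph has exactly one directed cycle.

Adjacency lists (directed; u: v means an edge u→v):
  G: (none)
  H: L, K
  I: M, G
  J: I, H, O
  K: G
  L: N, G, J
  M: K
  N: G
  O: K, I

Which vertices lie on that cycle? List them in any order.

DFS with gray/black marking from H:
H gray
  L gray
    N gray
      G gray
      G black
    N black
    L→G: G black — skip
    J gray
      I gray
        M gray
          K gray
            K→G: G black — skip
          K black
        M black
        I→G: G black — skip
      I black
      J→H: H is gray → back edge
Back edge closes the cycle H → L → J → H; its vertices are {H, J, L}.

H, J, L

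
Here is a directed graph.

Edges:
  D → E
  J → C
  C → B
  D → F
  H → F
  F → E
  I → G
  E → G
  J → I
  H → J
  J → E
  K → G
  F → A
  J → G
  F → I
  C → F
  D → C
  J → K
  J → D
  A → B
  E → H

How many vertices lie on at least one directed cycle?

6

A vertex is on a directed cycle iff it belongs to a strongly connected component of size ≥ 2 (or has a self-loop).
The vertices on cycles are {C, D, E, F, H, J} — 6 in total.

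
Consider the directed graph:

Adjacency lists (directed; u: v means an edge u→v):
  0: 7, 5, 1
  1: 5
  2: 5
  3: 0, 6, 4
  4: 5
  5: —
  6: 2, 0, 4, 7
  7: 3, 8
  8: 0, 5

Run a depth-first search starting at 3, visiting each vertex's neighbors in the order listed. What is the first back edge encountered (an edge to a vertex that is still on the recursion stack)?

7->3

DFS from 3 (visiting each vertex's neighbors in the order listed); mark gray on enter, black on exit:
3 gray
  0 gray
    7 gray
      7→3: 3 is gray → back edge
First back edge: 7 → 3.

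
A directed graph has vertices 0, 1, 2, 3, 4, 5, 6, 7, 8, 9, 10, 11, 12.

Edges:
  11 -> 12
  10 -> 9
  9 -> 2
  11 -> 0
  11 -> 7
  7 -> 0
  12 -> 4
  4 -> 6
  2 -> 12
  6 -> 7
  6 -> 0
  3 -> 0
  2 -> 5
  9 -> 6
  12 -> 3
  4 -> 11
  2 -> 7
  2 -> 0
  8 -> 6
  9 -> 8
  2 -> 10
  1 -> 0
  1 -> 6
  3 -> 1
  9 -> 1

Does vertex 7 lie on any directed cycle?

No

7 lies on a cycle iff there is a path from 7 back to itself.
Exploring from 7, it never reaches itself; equivalently, its strongly connected component is a singleton.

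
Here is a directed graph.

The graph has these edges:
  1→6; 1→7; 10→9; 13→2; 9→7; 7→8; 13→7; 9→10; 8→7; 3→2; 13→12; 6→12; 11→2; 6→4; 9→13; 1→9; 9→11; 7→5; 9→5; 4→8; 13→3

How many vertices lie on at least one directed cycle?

4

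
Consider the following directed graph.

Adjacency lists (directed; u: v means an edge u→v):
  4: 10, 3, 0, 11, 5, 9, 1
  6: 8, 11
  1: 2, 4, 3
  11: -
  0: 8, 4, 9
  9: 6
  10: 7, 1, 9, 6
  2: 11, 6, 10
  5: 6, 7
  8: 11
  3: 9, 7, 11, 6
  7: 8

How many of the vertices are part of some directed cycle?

A vertex is on a directed cycle iff it belongs to a strongly connected component of size ≥ 2 (or has a self-loop).
The vertices on cycles are {0, 1, 2, 4, 10} — 5 in total.

5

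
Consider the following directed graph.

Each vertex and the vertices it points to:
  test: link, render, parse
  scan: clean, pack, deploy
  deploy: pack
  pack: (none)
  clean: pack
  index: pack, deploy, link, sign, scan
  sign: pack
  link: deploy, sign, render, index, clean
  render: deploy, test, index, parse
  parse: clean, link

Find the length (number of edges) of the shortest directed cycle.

2

For each vertex v, BFS finds the shortest path from v back to v.
The shortest such closed walk is render → test → render, length 2.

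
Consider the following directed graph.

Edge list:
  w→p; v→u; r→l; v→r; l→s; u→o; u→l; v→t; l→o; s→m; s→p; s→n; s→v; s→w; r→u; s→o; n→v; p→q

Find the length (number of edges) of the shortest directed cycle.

4

For each vertex v, BFS finds the shortest path from v back to v.
The shortest such closed walk is s → v → u → l → s, length 4.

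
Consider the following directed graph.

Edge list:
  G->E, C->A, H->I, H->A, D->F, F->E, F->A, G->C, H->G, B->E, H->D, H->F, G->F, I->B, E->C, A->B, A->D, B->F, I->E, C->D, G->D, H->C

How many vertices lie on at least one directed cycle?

6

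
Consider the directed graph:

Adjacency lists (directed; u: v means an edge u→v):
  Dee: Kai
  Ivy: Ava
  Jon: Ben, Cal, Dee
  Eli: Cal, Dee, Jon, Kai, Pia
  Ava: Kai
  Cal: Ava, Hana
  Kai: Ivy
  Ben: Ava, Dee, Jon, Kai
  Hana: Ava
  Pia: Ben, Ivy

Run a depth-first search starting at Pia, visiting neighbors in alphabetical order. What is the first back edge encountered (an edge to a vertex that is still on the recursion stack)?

Ivy->Ava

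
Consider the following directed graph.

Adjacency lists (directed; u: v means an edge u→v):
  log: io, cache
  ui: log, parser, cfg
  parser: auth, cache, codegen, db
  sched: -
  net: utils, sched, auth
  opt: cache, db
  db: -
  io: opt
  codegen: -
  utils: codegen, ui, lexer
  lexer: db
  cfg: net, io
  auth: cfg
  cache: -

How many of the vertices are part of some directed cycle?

A vertex is on a directed cycle iff it belongs to a strongly connected component of size ≥ 2 (or has a self-loop).
The vertices on cycles are {ui, cfg, net, auth, utils, parser} — 6 in total.

6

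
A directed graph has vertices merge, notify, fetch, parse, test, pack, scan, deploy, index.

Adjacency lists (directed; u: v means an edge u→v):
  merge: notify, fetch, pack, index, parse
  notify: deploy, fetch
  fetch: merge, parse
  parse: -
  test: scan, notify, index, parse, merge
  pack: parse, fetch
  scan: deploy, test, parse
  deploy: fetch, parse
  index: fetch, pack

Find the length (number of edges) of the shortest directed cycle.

2

For each vertex v, BFS finds the shortest path from v back to v.
The shortest such closed walk is test → scan → test, length 2.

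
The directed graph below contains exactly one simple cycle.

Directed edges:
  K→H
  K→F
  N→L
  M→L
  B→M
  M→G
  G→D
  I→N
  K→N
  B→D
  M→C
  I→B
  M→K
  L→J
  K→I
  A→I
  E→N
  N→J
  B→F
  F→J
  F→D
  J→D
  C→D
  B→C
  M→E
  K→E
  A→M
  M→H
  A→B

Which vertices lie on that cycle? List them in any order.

B, I, K, M

DFS with gray/black marking from M:
M gray
  K gray
    N gray
      J gray
        D gray
        D black
      J black
      L gray
        L→J: J black — skip
      L black
    N black
    I gray
      B gray
        B→D: D black — skip
        B→M: M is gray → back edge
Back edge closes the cycle M → K → I → B → M; its vertices are {B, I, K, M}.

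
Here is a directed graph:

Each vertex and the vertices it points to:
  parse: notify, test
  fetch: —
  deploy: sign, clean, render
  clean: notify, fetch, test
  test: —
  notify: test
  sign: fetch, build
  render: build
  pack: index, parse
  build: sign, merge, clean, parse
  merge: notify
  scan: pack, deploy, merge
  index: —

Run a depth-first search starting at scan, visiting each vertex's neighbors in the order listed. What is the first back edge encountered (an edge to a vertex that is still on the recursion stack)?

build->sign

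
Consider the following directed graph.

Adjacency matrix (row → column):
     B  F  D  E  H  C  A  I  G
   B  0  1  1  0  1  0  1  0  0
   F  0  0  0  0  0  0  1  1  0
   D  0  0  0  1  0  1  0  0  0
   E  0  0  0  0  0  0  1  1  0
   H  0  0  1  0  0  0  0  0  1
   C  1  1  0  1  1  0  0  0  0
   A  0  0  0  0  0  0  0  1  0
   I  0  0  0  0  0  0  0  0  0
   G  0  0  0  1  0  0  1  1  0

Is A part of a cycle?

No

A lies on a cycle iff there is a path from A back to itself.
Exploring from A, it never reaches itself; equivalently, its strongly connected component is a singleton.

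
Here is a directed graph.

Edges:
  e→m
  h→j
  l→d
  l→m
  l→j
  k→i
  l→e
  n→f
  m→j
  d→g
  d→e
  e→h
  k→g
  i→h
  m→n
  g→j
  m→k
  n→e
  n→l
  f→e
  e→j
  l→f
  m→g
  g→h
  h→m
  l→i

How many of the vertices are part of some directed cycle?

10

A vertex is on a directed cycle iff it belongs to a strongly connected component of size ≥ 2 (or has a self-loop).
The vertices on cycles are {d, e, f, g, h, i, k, l, m, n} — 10 in total.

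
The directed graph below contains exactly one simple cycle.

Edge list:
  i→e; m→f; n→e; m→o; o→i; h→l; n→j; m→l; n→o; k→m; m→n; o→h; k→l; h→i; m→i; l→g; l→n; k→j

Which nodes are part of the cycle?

h, l, n, o

DFS with gray/black marking from l:
l gray
  g gray
  g black
  n gray
    o gray
      h gray
        i gray
          e gray
          e black
        i black
        h→l: l is gray → back edge
Back edge closes the cycle l → n → o → h → l; its vertices are {h, l, n, o}.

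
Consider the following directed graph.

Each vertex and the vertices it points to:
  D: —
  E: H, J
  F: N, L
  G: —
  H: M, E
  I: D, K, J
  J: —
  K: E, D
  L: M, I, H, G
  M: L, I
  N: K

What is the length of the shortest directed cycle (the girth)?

For each vertex v, BFS finds the shortest path from v back to v.
The shortest such closed walk is L → M → L, length 2.

2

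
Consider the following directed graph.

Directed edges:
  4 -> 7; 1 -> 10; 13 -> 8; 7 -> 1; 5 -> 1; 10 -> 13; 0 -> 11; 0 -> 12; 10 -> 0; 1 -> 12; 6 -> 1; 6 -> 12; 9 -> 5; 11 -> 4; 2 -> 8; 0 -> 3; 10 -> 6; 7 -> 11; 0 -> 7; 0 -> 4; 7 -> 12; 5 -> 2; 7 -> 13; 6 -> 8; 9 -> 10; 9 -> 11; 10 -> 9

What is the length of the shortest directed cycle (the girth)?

2

For each vertex v, BFS finds the shortest path from v back to v.
The shortest such closed walk is 10 → 9 → 10, length 2.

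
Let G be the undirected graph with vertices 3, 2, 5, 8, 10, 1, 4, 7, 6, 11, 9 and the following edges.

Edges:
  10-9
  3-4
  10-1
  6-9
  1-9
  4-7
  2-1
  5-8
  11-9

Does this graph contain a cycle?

Yes

DFS, tracking each vertex's parent; an edge to a visited non-parent vertex closes a cycle.
Start from 9:
visit 9 (parent –)
  visit 10 (parent 9)
    visit 1 (parent 10)
      visit 2 (parent 1)
        2–1: parent, skip
      1–9: 9 visited and ≠ parent → cycle
Cycle: 9 – 10 – 1 – 9.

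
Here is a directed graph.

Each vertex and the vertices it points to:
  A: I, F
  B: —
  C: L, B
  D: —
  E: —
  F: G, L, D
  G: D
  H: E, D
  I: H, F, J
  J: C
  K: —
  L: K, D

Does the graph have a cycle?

No

DFS with white/gray/black marking, starting from F:
F gray
  G gray
    D gray
    D black
  G black
  L gray
    K gray
    K black
    L→D: D black — skip
  L black
  F→D: D black — skip
F black
A gray
  I gray
    H gray
      E gray
      E black
      H→D: D black — skip
    H black
    I→F: F black — skip
    J gray
      C gray
        C→L: L black — skip
        B gray
        B black
      C black
    J black
  I black
  A→F: F black — skip
A black
Every edge goes to a white or black vertex — no back edge, so the graph is acyclic.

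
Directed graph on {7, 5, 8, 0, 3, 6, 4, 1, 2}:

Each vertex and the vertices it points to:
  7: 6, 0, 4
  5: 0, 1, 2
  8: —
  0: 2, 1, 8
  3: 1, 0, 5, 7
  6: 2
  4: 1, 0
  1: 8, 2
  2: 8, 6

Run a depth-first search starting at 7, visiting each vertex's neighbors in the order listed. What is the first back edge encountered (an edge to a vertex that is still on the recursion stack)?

DFS from 7 (visiting each vertex's neighbors in the order listed); mark gray on enter, black on exit:
7 gray
  6 gray
    2 gray
      8 gray
      8 black
      2→6: 6 is gray → back edge
First back edge: 2 → 6.

2→6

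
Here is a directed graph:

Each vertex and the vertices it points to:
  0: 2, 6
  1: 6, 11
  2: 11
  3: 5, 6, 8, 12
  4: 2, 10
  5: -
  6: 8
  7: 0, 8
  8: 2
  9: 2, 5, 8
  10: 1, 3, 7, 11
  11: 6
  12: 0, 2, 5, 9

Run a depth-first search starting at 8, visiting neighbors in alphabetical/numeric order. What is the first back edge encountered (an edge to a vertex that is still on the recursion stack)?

6→8

DFS from 8 (visiting neighbors in alphabetical/numeric order); mark gray on enter, black on exit:
8 gray
  2 gray
    11 gray
      6 gray
        6→8: 8 is gray → back edge
First back edge: 6 → 8.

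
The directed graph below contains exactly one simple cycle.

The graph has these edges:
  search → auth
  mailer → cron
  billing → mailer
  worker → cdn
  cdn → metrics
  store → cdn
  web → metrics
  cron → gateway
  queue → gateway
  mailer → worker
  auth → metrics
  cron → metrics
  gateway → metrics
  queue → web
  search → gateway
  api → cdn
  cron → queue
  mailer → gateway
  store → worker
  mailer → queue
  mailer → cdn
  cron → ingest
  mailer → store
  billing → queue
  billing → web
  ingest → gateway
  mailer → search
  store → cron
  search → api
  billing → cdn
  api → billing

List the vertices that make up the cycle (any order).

api, mailer, search, billing

DFS with gray/black marking from mailer:
mailer gray
  search gray
    api gray
      cdn gray
        metrics gray
        metrics black
      cdn black
      billing gray
        web gray
          web→metrics: metrics black — skip
        web black
        queue gray
          queue→web: web black — skip
          gateway gray
            gateway→metrics: metrics black — skip
          gateway black
        queue black
        billing→cdn: cdn black — skip
        billing→mailer: mailer is gray → back edge
Back edge closes the cycle mailer → search → api → billing → mailer; its vertices are {api, mailer, search, billing}.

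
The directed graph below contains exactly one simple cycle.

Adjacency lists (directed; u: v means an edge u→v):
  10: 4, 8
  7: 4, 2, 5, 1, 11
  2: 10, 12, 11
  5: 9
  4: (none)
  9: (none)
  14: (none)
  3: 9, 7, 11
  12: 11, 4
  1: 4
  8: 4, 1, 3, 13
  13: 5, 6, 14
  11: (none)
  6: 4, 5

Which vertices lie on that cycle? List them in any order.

DFS with gray/black marking from 8:
8 gray
  4 gray
  4 black
  1 gray
    1→4: 4 black — skip
  1 black
  3 gray
    9 gray
    9 black
    7 gray
      7→4: 4 black — skip
      2 gray
        10 gray
          10→4: 4 black — skip
          10→8: 8 is gray → back edge
Back edge closes the cycle 8 → 3 → 7 → 2 → 10 → 8; its vertices are {2, 3, 7, 8, 10}.

2, 3, 7, 8, 10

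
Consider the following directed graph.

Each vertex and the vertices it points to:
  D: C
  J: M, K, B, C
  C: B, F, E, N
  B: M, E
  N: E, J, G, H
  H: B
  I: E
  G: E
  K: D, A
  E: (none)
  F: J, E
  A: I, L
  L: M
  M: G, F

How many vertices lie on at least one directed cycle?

A vertex is on a directed cycle iff it belongs to a strongly connected component of size ≥ 2 (or has a self-loop).
The vertices on cycles are {A, B, C, D, F, H, J, K, L, M, N} — 11 in total.

11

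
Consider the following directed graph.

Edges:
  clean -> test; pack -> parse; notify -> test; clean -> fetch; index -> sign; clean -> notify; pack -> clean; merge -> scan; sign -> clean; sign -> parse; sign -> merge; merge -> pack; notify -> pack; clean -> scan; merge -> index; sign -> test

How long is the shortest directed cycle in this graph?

3

For each vertex v, BFS finds the shortest path from v back to v.
The shortest such closed walk is index → sign → merge → index, length 3.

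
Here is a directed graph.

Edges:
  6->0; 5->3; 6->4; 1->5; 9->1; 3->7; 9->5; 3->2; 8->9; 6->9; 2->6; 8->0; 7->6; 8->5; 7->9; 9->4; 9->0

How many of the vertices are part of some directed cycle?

A vertex is on a directed cycle iff it belongs to a strongly connected component of size ≥ 2 (or has a self-loop).
The vertices on cycles are {1, 2, 3, 5, 6, 7, 9} — 7 in total.

7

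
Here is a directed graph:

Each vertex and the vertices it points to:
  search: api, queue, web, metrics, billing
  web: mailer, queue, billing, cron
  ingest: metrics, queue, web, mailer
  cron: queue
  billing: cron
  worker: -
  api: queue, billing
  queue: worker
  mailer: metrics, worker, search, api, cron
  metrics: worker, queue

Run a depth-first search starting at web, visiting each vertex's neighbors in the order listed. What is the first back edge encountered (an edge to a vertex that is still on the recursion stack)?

DFS from web (visiting each vertex's neighbors in the order listed); mark gray on enter, black on exit:
web gray
  mailer gray
    metrics gray
      worker gray
      worker black
      queue gray
        queue→worker: worker black — skip
      queue black
    metrics black
    mailer→worker: worker black — skip
    search gray
      api gray
        api→queue: queue black — skip
        billing gray
          cron gray
            cron→queue: queue black — skip
          cron black
        billing black
      api black
      search→queue: queue black — skip
      search→web: web is gray → back edge
First back edge: search → web.

search→web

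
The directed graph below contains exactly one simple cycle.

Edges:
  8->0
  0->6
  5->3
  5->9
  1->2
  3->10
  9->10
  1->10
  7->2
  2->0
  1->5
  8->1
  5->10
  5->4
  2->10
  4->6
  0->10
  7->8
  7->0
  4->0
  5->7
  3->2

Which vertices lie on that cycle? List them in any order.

1, 5, 7, 8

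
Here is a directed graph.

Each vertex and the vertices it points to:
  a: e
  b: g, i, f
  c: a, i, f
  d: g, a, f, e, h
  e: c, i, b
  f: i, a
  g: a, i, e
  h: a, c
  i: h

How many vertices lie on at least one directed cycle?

8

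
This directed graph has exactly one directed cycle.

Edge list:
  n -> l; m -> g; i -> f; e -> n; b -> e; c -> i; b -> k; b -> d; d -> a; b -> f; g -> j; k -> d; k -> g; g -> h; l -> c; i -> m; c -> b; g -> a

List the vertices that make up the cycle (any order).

b, c, e, l, n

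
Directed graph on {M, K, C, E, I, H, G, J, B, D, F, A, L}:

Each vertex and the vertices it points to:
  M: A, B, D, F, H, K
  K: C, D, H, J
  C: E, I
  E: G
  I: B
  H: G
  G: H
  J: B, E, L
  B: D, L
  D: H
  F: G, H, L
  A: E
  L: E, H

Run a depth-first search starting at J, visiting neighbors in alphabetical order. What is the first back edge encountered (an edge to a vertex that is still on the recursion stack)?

G→H

DFS from J (visiting neighbors in alphabetical order); mark gray on enter, black on exit:
J gray
  B gray
    D gray
      H gray
        G gray
          G→H: H is gray → back edge
First back edge: G → H.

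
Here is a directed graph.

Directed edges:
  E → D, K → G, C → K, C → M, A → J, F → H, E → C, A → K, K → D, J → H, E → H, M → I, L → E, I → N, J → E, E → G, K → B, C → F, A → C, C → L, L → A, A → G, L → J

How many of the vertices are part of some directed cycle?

5

A vertex is on a directed cycle iff it belongs to a strongly connected component of size ≥ 2 (or has a self-loop).
The vertices on cycles are {A, C, E, J, L} — 5 in total.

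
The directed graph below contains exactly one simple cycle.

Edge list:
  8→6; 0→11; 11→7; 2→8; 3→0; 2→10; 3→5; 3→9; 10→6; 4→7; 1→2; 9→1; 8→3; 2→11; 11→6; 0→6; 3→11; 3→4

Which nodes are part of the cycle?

1, 2, 3, 8, 9

DFS with gray/black marking from 3:
3 gray
  0 gray
    6 gray
    6 black
    11 gray
      11→6: 6 black — skip
      7 gray
      7 black
    11 black
  0 black
  9 gray
    1 gray
      2 gray
        10 gray
          10→6: 6 black — skip
        10 black
        8 gray
          8→3: 3 is gray → back edge
Back edge closes the cycle 3 → 9 → 1 → 2 → 8 → 3; its vertices are {1, 2, 3, 8, 9}.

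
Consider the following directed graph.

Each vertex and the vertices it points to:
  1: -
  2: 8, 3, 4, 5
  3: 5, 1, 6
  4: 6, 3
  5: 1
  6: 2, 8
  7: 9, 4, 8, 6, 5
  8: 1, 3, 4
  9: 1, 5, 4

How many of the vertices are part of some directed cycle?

5

A vertex is on a directed cycle iff it belongs to a strongly connected component of size ≥ 2 (or has a self-loop).
The vertices on cycles are {2, 3, 4, 6, 8} — 5 in total.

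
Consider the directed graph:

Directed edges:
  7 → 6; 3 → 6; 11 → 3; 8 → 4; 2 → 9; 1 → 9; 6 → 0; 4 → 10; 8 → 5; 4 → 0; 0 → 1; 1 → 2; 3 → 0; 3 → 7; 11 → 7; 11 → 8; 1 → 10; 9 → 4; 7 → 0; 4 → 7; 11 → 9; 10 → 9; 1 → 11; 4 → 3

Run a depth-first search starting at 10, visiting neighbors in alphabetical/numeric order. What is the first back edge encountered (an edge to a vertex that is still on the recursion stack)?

2->9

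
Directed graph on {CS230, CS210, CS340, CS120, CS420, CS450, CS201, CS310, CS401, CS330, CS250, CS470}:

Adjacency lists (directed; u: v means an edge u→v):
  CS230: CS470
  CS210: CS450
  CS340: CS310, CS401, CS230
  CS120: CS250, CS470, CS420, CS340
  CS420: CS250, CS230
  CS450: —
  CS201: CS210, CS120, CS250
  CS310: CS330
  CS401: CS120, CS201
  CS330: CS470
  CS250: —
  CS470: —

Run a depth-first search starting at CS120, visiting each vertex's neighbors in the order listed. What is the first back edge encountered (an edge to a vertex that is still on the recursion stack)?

CS401->CS120

DFS from CS120 (visiting each vertex's neighbors in the order listed); mark gray on enter, black on exit:
CS120 gray
  CS250 gray
  CS250 black
  CS470 gray
  CS470 black
  CS420 gray
    CS420→CS250: CS250 black — skip
    CS230 gray
      CS230→CS470: CS470 black — skip
    CS230 black
  CS420 black
  CS340 gray
    CS310 gray
      CS330 gray
        CS330→CS470: CS470 black — skip
      CS330 black
    CS310 black
    CS401 gray
      CS401→CS120: CS120 is gray → back edge
First back edge: CS401 → CS120.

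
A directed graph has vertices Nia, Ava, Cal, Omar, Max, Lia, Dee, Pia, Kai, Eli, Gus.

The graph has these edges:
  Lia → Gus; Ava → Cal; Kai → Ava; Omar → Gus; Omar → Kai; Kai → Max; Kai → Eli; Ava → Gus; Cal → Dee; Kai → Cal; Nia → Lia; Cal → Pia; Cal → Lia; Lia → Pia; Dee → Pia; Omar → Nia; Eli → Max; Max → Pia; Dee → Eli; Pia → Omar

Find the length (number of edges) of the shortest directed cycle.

For each vertex v, BFS finds the shortest path from v back to v.
The shortest such closed walk is Omar → Kai → Cal → Pia → Omar, length 4.

4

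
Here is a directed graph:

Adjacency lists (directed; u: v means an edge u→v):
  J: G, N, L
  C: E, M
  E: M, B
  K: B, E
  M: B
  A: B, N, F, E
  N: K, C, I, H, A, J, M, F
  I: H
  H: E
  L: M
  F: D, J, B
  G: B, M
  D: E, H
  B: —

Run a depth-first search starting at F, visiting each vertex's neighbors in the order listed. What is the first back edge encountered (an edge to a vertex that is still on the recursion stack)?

A->N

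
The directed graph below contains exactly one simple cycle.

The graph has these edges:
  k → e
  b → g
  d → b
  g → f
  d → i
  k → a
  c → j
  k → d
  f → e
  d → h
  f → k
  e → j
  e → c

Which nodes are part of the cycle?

DFS with gray/black marking from f:
f gray
  e gray
    j gray
    j black
    c gray
      c→j: j black — skip
    c black
  e black
  k gray
    k→e: e black — skip
    a gray
    a black
    d gray
      b gray
        g gray
          g→f: f is gray → back edge
Back edge closes the cycle f → k → d → b → g → f; its vertices are {b, d, f, g, k}.

b, d, f, g, k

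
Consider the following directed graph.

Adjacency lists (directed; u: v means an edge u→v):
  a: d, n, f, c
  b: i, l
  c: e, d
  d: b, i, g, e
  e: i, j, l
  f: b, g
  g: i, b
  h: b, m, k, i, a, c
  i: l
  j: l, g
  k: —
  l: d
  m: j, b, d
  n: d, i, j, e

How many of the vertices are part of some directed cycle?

7

A vertex is on a directed cycle iff it belongs to a strongly connected component of size ≥ 2 (or has a self-loop).
The vertices on cycles are {b, d, e, g, i, j, l} — 7 in total.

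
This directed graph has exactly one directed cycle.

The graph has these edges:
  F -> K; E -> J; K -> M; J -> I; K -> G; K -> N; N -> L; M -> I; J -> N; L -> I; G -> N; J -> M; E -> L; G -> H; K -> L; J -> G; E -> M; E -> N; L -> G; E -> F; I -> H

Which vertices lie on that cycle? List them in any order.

G, L, N

DFS with gray/black marking from G:
G gray
  H gray
  H black
  N gray
    L gray
      I gray
        I→H: H black — skip
      I black
      L→G: G is gray → back edge
Back edge closes the cycle G → N → L → G; its vertices are {G, L, N}.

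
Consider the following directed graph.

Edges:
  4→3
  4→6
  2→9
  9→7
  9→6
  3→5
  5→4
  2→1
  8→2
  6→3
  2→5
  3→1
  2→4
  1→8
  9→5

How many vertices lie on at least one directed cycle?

8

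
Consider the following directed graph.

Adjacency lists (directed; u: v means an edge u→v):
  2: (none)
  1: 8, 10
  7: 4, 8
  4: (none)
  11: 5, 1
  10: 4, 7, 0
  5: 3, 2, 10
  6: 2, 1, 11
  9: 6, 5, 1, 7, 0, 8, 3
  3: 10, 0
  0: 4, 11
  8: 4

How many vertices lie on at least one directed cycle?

A vertex is on a directed cycle iff it belongs to a strongly connected component of size ≥ 2 (or has a self-loop).
The vertices on cycles are {0, 1, 3, 5, 10, 11} — 6 in total.

6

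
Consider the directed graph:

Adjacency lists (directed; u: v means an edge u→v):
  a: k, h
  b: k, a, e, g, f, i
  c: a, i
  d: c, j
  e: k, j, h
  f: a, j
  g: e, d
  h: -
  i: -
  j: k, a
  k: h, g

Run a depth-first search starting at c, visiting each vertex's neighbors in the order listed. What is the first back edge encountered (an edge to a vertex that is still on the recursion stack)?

e→k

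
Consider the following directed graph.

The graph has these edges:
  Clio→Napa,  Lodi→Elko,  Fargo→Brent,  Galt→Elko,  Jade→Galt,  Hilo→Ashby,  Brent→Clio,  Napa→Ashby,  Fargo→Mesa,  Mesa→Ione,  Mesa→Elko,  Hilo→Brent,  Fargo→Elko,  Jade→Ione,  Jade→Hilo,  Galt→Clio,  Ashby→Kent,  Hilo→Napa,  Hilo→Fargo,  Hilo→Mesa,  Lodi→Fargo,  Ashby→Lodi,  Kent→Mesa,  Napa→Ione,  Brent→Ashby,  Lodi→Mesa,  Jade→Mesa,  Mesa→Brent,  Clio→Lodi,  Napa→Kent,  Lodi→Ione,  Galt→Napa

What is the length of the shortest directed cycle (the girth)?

4

For each vertex v, BFS finds the shortest path from v back to v.
The shortest such closed walk is Fargo → Brent → Ashby → Lodi → Fargo, length 4.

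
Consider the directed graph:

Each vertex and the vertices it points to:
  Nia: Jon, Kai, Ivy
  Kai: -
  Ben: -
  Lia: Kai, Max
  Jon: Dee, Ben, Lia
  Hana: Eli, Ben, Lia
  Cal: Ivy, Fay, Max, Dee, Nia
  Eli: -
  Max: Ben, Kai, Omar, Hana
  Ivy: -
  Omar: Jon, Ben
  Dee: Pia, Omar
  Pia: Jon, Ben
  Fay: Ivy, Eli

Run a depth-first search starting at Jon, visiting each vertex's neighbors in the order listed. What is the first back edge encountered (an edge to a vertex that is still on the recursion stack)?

Pia→Jon

DFS from Jon (visiting each vertex's neighbors in the order listed); mark gray on enter, black on exit:
Jon gray
  Dee gray
    Pia gray
      Pia→Jon: Jon is gray → back edge
First back edge: Pia → Jon.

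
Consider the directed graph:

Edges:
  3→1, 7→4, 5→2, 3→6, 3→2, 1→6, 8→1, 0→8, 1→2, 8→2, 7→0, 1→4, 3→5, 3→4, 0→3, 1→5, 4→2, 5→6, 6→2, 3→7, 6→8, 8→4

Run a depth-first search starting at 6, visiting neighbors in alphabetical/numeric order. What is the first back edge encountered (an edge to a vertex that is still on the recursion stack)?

5→6

DFS from 6 (visiting neighbors in alphabetical/numeric order); mark gray on enter, black on exit:
6 gray
  2 gray
  2 black
  8 gray
    1 gray
      1→2: 2 black — skip
      4 gray
        4→2: 2 black — skip
      4 black
      5 gray
        5→2: 2 black — skip
        5→6: 6 is gray → back edge
First back edge: 5 → 6.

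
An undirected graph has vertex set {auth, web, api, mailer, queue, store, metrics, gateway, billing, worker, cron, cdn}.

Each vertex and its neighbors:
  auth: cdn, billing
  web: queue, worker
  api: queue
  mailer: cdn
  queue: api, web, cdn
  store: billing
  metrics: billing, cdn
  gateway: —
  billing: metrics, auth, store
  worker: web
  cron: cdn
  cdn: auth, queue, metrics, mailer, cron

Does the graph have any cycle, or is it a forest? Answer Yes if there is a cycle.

DFS, tracking each vertex's parent; an edge to a visited non-parent vertex closes a cycle.
Start from web:
visit web (parent –)
  visit queue (parent web)
    visit api (parent queue)
      api–queue: parent, skip
    queue–web: parent, skip
    visit cdn (parent queue)
      visit auth (parent cdn)
        auth–cdn: parent, skip
        visit billing (parent auth)
          visit metrics (parent billing)
            metrics–billing: parent, skip
            metrics–cdn: cdn visited and ≠ parent → cycle
Cycle: cdn – auth – billing – metrics – cdn.

Yes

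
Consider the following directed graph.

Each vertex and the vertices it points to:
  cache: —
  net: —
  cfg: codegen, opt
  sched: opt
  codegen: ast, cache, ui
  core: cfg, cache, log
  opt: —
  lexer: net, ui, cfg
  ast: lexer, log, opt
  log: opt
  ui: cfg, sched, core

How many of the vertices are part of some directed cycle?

A vertex is on a directed cycle iff it belongs to a strongly connected component of size ≥ 2 (or has a self-loop).
The vertices on cycles are {ui, ast, cfg, core, lexer, codegen} — 6 in total.

6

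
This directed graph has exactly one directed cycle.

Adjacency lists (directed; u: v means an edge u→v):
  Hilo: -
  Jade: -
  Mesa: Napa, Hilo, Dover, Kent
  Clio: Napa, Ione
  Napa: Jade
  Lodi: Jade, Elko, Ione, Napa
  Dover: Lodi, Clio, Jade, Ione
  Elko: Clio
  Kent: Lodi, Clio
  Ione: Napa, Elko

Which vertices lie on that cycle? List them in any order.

Clio, Elko, Ione

DFS with gray/black marking from Clio:
Clio gray
  Napa gray
    Jade gray
    Jade black
  Napa black
  Ione gray
    Ione→Napa: Napa black — skip
    Elko gray
      Elko→Clio: Clio is gray → back edge
Back edge closes the cycle Clio → Ione → Elko → Clio; its vertices are {Clio, Elko, Ione}.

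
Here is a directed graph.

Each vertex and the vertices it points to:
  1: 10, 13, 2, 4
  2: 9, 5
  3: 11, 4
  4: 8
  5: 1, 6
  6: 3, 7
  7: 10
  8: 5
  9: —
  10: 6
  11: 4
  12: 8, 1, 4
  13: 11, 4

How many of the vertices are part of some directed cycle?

A vertex is on a directed cycle iff it belongs to a strongly connected component of size ≥ 2 (or has a self-loop).
The vertices on cycles are {1, 2, 3, 4, 5, 6, 7, 8, 10, 11, 13} — 11 in total.

11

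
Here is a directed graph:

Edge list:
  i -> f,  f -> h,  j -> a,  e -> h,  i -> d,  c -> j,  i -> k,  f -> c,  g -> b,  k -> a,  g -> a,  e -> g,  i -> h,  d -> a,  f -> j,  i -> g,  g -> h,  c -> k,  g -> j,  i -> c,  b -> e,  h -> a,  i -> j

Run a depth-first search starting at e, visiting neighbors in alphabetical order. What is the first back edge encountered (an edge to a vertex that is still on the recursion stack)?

DFS from e (visiting neighbors in alphabetical order); mark gray on enter, black on exit:
e gray
  g gray
    a gray
    a black
    b gray
      b→e: e is gray → back edge
First back edge: b → e.

b→e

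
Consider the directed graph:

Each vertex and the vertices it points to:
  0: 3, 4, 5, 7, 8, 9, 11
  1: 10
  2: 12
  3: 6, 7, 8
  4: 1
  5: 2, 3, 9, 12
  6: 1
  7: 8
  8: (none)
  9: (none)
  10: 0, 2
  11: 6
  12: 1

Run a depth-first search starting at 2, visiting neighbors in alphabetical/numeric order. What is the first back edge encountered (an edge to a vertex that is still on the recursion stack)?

6→1

DFS from 2 (visiting neighbors in alphabetical/numeric order); mark gray on enter, black on exit:
2 gray
  12 gray
    1 gray
      10 gray
        0 gray
          3 gray
            6 gray
              6→1: 1 is gray → back edge
First back edge: 6 → 1.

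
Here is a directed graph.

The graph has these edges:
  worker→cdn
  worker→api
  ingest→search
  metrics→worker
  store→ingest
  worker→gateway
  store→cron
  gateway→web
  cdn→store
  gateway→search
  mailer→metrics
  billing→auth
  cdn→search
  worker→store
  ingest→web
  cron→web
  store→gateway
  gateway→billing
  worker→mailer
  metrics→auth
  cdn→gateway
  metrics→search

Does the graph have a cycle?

Yes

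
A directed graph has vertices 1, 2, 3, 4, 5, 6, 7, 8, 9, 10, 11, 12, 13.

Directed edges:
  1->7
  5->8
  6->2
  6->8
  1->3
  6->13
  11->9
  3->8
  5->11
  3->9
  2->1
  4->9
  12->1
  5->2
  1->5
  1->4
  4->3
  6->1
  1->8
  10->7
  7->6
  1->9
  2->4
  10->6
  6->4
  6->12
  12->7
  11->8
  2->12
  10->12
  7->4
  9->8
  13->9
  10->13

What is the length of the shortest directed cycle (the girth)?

3

For each vertex v, BFS finds the shortest path from v back to v.
The shortest such closed walk is 6 → 12 → 7 → 6, length 3.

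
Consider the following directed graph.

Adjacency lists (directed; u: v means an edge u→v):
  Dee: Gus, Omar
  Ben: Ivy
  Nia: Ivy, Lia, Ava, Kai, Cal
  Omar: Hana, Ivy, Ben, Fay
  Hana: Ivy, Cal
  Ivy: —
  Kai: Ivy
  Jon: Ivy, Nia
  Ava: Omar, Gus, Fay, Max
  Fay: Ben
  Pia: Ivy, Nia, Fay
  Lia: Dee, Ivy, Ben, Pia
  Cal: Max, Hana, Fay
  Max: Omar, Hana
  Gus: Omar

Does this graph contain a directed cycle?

Yes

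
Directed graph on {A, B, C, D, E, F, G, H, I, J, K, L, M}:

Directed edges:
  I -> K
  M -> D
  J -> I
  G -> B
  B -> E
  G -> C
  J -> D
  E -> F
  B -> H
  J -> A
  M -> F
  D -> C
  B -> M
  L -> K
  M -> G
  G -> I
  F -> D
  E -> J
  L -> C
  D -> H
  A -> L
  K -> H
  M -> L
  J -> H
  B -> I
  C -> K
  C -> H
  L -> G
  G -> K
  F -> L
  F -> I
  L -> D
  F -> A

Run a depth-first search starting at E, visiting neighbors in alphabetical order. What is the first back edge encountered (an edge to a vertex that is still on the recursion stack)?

B->E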